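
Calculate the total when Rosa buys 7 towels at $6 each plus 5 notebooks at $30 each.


Cost of towels:
7 x $6 = $42
Cost of notebooks:
5 x $30 = $150
Add both:
$42 + $150 = $192

$192


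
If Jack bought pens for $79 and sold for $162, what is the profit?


Selling price = $162
Cost price = $79
Profit = selling price - cost price:
Profit = $162 - $79 = $83

$83


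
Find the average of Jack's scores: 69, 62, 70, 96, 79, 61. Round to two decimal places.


Add the scores:
69 + 62 + 70 + 96 + 79 + 61 = 437
Divide by the number of tests:
437 / 6 = 72.8333... ≈ 72.83

72.83


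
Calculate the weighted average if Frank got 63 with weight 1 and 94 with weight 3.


Weighted sum:
1 x 63 + 3 x 94 = 345
Total weight:
1 + 3 = 4
Weighted average:
345 / 4 = 86.25

86.25


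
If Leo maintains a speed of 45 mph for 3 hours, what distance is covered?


Use the formula: distance = speed x time
Speed = 45 mph, Time = 3 hours
45 x 3 = 135 miles

135 miles


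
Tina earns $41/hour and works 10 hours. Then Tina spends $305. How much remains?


Calculate earnings:
10 x $41 = $410
Subtract spending:
$410 - $305 = $105

$105


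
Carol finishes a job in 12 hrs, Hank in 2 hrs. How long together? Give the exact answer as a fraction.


Carol's rate: 1/12 of the job per hour
Hank's rate: 1/2 of the job per hour
Combined rate: 1/12 + 1/2 = 7/12 per hour
Time = 1 / (7/12) = 12/7 hours (≈ 1.71 hours)

12/7 hours


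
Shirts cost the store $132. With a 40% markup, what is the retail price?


Calculate the markup amount:
40% of $132 = $52.80
Add to cost:
$132 + $52.80 = $184.80

$184.80


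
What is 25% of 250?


Convert percentage to decimal:
25% = 0.25
Multiply:
250 x 0.25 = 62.5

62.5


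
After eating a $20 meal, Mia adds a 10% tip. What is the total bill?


Calculate the tip:
10% of $20 = $2
Add tip to meal cost:
$20 + $2 = $22

$22


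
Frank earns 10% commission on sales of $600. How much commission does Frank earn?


Convert rate to decimal:
10% = 0.1
Multiply by sales:
$600 x 0.1 = $60

$60


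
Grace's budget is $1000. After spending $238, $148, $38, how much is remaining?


Add up expenses:
$238 + $148 + $38 = $424
Subtract from budget:
$1000 - $424 = $576

$576


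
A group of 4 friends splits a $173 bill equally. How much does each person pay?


Total bill: $173
Number of people: 4
Each pays: $173 / 4 = $43.25

$43.25


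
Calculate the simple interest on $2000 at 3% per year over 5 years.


Use the formula I = P x R x T / 100
P x R x T = 2000 x 3 x 5 = 30000
I = 30000 / 100 = $300

$300


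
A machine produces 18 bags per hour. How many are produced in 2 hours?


Production rate: 18 bags per hour
Time: 2 hours
Total: 18 x 2 = 36 bags

36 bags


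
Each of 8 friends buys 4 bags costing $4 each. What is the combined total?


Cost per person:
4 x $4 = $16
Group total:
8 x $16 = $128

$128


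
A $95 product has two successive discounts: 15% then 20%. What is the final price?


First discount:
15% of $95 = $14.25
Price after first discount:
$95 - $14.25 = $80.75
Second discount:
20% of $80.75 = $16.15
Final price:
$80.75 - $16.15 = $64.60

$64.60


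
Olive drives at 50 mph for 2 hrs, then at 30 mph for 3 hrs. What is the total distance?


Leg 1 distance:
50 x 2 = 100 miles
Leg 2 distance:
30 x 3 = 90 miles
Total distance:
100 + 90 = 190 miles

190 miles


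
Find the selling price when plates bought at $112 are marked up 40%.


Calculate the markup amount:
40% of $112 = $44.80
Add to cost:
$112 + $44.80 = $156.80

$156.80


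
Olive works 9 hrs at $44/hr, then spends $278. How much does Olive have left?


Calculate earnings:
9 x $44 = $396
Subtract spending:
$396 - $278 = $118

$118


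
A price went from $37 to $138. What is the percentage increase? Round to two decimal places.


Find the absolute change:
|138 - 37| = 101
Divide by original and multiply by 100:
101 / 37 x 100 = 272.9729...% ≈ 272.97%

272.97%


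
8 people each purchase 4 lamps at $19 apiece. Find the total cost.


Cost per person:
4 x $19 = $76
Group total:
8 x $76 = $608

$608


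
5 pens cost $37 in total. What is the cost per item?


Total cost: $37
Number of items: 5
Unit price: $37 / 5 = $7.40

$7.40


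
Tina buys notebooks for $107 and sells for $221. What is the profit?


Selling price = $221
Cost price = $107
Profit = selling price - cost price:
Profit = $221 - $107 = $114

$114


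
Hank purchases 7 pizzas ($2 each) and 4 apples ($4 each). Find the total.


Cost of pizzas:
7 x $2 = $14
Cost of apples:
4 x $4 = $16
Add both:
$14 + $16 = $30

$30


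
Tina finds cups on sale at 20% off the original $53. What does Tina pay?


Calculate the discount amount:
20% of $53 = $10.60
Subtract from original:
$53 - $10.60 = $42.40

$42.40


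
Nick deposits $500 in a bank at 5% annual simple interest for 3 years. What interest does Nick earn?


Use the formula I = P x R x T / 100
P x R x T = 500 x 5 x 3 = 7500
I = 7500 / 100 = $75

$75


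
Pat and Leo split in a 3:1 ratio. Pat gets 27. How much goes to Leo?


Find the multiplier:
27 / 3 = 9
Apply to Leo's share:
1 x 9 = 9

9


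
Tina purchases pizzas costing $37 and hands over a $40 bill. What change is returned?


Start with the amount paid:
$40
Subtract the price:
$40 - $37 = $3

$3


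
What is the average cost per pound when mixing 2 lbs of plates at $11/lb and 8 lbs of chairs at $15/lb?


Cost of plates:
2 x $11 = $22
Cost of chairs:
8 x $15 = $120
Total cost: $22 + $120 = $142
Total weight: 10 lbs
Average: $142 / 10 = $14.20/lb

$14.20/lb


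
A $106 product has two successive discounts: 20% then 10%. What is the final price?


First discount:
20% of $106 = $21.20
Price after first discount:
$106 - $21.20 = $84.80
Second discount:
10% of $84.80 = $8.48
Final price:
$84.80 - $8.48 = $76.32

$76.32


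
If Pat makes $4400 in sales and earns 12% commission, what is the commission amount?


Convert rate to decimal:
12% = 0.12
Multiply by sales:
$4400 x 0.12 = $528

$528


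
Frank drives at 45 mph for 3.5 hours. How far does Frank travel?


Use the formula: distance = speed x time
Speed = 45 mph, Time = 3.5 hours
45 x 3.5 = 157.5 miles

157.5 miles


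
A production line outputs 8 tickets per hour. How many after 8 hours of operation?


Production rate: 8 tickets per hour
Time: 8 hours
Total: 8 x 8 = 64 tickets

64 tickets


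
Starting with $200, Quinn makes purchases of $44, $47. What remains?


Add up expenses:
$44 + $47 = $91
Subtract from budget:
$200 - $91 = $109

$109


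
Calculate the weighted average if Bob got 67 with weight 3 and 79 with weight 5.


Weighted sum:
3 x 67 + 5 x 79 = 596
Total weight:
3 + 5 = 8
Weighted average:
596 / 8 = 74.5

74.5


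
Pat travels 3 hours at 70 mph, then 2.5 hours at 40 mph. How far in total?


Leg 1 distance:
70 x 3 = 210 miles
Leg 2 distance:
40 x 2.5 = 100 miles
Total distance:
210 + 100 = 310 miles

310 miles


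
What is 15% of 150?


Convert percentage to decimal:
15% = 0.15
Multiply:
150 x 0.15 = 22.5

22.5


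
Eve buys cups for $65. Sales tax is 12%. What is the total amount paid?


Calculate the tax:
12% of $65 = $7.80
Add tax to price:
$65 + $7.80 = $72.80

$72.80


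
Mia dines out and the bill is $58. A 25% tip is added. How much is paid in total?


Calculate the tip:
25% of $58 = $14.50
Add tip to meal cost:
$58 + $14.50 = $72.50

$72.50


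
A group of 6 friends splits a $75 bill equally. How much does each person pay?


Total bill: $75
Number of people: 6
Each pays: $75 / 6 = $12.50

$12.50


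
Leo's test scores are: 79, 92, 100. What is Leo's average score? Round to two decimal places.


Add the scores:
79 + 92 + 100 = 271
Divide by the number of tests:
271 / 3 = 90.3333... ≈ 90.33

90.33


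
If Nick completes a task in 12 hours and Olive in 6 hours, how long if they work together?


Nick's rate: 1/12 of the job per hour
Olive's rate: 1/6 of the job per hour
Combined rate: 1/12 + 1/6 = 1/4 per hour
Time = 1 / (1/4) = 4 hours

4 hours


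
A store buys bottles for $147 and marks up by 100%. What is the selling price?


Calculate the markup amount:
100% of $147 = $147
Add to cost:
$147 + $147 = $294

$294


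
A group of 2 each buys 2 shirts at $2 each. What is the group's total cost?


Cost per person:
2 x $2 = $4
Group total:
2 x $4 = $8

$8


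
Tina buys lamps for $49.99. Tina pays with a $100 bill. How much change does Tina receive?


Start with the amount paid:
$100
Subtract the price:
$100 - $49.99 = $50.01

$50.01


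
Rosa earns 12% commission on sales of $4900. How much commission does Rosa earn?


Convert rate to decimal:
12% = 0.12
Multiply by sales:
$4900 x 0.12 = $588

$588


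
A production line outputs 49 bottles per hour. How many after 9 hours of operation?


Production rate: 49 bottles per hour
Time: 9 hours
Total: 49 x 9 = 441 bottles

441 bottles


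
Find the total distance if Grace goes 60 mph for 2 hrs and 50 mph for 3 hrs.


Leg 1 distance:
60 x 2 = 120 miles
Leg 2 distance:
50 x 3 = 150 miles
Total distance:
120 + 150 = 270 miles

270 miles


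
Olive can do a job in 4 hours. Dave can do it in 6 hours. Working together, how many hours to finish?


Olive's rate: 1/4 of the job per hour
Dave's rate: 1/6 of the job per hour
Combined rate: 1/4 + 1/6 = 5/12 per hour
Time = 1 / (5/12) = 12/5 = 2.4 hours

2.4 hours


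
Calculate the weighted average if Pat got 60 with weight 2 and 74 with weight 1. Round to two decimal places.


Weighted sum:
2 x 60 + 1 x 74 = 194
Total weight:
2 + 1 = 3
Weighted average:
194 / 3 = 64.6666... ≈ 64.67

64.67


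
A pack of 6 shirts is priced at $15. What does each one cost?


Total cost: $15
Number of items: 6
Unit price: $15 / 6 = $2.50

$2.50


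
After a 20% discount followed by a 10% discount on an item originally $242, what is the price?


First discount:
20% of $242 = $48.40
Price after first discount:
$242 - $48.40 = $193.60
Second discount:
10% of $193.60 = $19.36
Final price:
$193.60 - $19.36 = $174.24

$174.24


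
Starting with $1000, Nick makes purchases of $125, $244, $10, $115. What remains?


Add up expenses:
$125 + $244 + $10 + $115 = $494
Subtract from budget:
$1000 - $494 = $506

$506


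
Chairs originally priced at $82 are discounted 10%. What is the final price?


Calculate the discount amount:
10% of $82 = $8.20
Subtract from original:
$82 - $8.20 = $73.80

$73.80


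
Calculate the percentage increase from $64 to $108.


Find the absolute change:
|108 - 64| = 44
Divide by original and multiply by 100:
44 / 64 x 100 = 68.75%

68.75%


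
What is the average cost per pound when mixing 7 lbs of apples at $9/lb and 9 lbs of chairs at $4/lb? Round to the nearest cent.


Cost of apples:
7 x $9 = $63
Cost of chairs:
9 x $4 = $36
Total cost: $63 + $36 = $99
Total weight: 16 lbs
Average: $99 / 16 = $6.1875 ≈ $6.19/lb

$6.19/lb


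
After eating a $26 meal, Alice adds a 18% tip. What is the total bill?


Calculate the tip:
18% of $26 = $4.68
Add tip to meal cost:
$26 + $4.68 = $30.68

$30.68


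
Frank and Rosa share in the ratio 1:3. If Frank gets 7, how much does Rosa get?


Find the multiplier:
7 / 1 = 7
Apply to Rosa's share:
3 x 7 = 21

21


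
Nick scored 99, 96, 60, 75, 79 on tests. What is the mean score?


Add the scores:
99 + 96 + 60 + 75 + 79 = 409
Divide by the number of tests:
409 / 5 = 81.8

81.8


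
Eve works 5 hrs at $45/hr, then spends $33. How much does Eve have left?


Calculate earnings:
5 x $45 = $225
Subtract spending:
$225 - $33 = $192

$192


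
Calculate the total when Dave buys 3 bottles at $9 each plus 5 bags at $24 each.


Cost of bottles:
3 x $9 = $27
Cost of bags:
5 x $24 = $120
Add both:
$27 + $120 = $147

$147


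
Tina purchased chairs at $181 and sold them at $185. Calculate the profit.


Selling price = $185
Cost price = $181
Profit = selling price - cost price:
Profit = $185 - $181 = $4

$4


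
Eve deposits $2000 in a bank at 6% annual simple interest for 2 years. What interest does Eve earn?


Use the formula I = P x R x T / 100
P x R x T = 2000 x 6 x 2 = 24000
I = 24000 / 100 = $240

$240


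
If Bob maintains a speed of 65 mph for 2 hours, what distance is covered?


Use the formula: distance = speed x time
Speed = 65 mph, Time = 2 hours
65 x 2 = 130 miles

130 miles


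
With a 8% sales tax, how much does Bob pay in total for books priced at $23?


Calculate the tax:
8% of $23 = $1.84
Add tax to price:
$23 + $1.84 = $24.84

$24.84


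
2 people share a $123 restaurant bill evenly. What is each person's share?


Total bill: $123
Number of people: 2
Each pays: $123 / 2 = $61.50

$61.50


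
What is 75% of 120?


Convert percentage to decimal:
75% = 0.75
Multiply:
120 x 0.75 = 90

90


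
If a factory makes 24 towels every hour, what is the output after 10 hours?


Production rate: 24 towels per hour
Time: 10 hours
Total: 24 x 10 = 240 towels

240 towels


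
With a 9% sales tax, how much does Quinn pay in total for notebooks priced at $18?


Calculate the tax:
9% of $18 = $1.62
Add tax to price:
$18 + $1.62 = $19.62

$19.62


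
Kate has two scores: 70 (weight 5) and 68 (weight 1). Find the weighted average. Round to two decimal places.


Weighted sum:
5 x 70 + 1 x 68 = 418
Total weight:
5 + 1 = 6
Weighted average:
418 / 6 = 69.6666... ≈ 69.67

69.67


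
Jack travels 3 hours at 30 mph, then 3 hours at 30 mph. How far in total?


Leg 1 distance:
30 x 3 = 90 miles
Leg 2 distance:
30 x 3 = 90 miles
Total distance:
90 + 90 = 180 miles

180 miles


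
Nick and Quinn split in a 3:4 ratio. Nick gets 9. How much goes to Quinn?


Find the multiplier:
9 / 3 = 3
Apply to Quinn's share:
4 x 3 = 12

12


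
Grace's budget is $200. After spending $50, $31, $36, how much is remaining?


Add up expenses:
$50 + $31 + $36 = $117
Subtract from budget:
$200 - $117 = $83

$83


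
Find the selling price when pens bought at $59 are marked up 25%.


Calculate the markup amount:
25% of $59 = $14.75
Add to cost:
$59 + $14.75 = $73.75

$73.75


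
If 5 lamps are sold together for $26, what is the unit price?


Total cost: $26
Number of items: 5
Unit price: $26 / 5 = $5.20

$5.20


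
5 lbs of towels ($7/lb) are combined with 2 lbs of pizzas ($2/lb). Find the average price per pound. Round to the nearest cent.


Cost of towels:
5 x $7 = $35
Cost of pizzas:
2 x $2 = $4
Total cost: $35 + $4 = $39
Total weight: 7 lbs
Average: $39 / 7 = $5.5714... ≈ $5.57/lb

$5.57/lb


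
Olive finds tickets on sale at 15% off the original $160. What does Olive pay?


Calculate the discount amount:
15% of $160 = $24
Subtract from original:
$160 - $24 = $136

$136


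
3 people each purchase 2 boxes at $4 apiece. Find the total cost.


Cost per person:
2 x $4 = $8
Group total:
3 x $8 = $24

$24


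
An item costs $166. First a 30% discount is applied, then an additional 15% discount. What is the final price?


First discount:
30% of $166 = $49.80
Price after first discount:
$166 - $49.80 = $116.20
Second discount:
15% of $116.20 = $17.43
Final price:
$116.20 - $17.43 = $98.77

$98.77


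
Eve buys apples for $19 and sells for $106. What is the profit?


Selling price = $106
Cost price = $19
Profit = selling price - cost price:
Profit = $106 - $19 = $87

$87


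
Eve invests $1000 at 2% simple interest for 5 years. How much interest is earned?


Use the formula I = P x R x T / 100
P x R x T = 1000 x 2 x 5 = 10000
I = 10000 / 100 = $100

$100


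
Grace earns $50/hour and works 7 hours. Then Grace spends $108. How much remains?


Calculate earnings:
7 x $50 = $350
Subtract spending:
$350 - $108 = $242

$242


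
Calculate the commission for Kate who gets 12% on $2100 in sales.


Convert rate to decimal:
12% = 0.12
Multiply by sales:
$2100 x 0.12 = $252

$252


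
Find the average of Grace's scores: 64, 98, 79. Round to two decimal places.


Add the scores:
64 + 98 + 79 = 241
Divide by the number of tests:
241 / 3 = 80.3333... ≈ 80.33

80.33


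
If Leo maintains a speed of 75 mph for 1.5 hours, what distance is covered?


Use the formula: distance = speed x time
Speed = 75 mph, Time = 1.5 hours
75 x 1.5 = 112.5 miles

112.5 miles


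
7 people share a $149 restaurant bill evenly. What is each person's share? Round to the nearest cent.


Total bill: $149
Number of people: 7
Each pays: $149 / 7 = $21.2857... ≈ $21.29

$21.29


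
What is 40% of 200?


Convert percentage to decimal:
40% = 0.4
Multiply:
200 x 0.4 = 80

80


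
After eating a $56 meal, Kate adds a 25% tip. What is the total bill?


Calculate the tip:
25% of $56 = $14
Add tip to meal cost:
$56 + $14 = $70

$70


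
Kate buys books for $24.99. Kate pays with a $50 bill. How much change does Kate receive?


Start with the amount paid:
$50
Subtract the price:
$50 - $24.99 = $25.01

$25.01


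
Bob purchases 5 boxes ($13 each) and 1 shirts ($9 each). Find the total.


Cost of boxes:
5 x $13 = $65
Cost of shirts:
1 x $9 = $9
Add both:
$65 + $9 = $74

$74


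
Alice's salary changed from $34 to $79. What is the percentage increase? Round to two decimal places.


Find the absolute change:
|79 - 34| = 45
Divide by original and multiply by 100:
45 / 34 x 100 = 132.3529...% ≈ 132.35%

132.35%


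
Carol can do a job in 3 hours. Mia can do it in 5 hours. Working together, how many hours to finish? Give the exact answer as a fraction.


Carol's rate: 1/3 of the job per hour
Mia's rate: 1/5 of the job per hour
Combined rate: 1/3 + 1/5 = 8/15 per hour
Time = 1 / (8/15) = 15/8 hours (≈ 1.88 hours)

15/8 hours


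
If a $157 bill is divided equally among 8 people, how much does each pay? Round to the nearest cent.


Total bill: $157
Number of people: 8
Each pays: $157 / 8 = $19.625 ≈ $19.63

$19.63


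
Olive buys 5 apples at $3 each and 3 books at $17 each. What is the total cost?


Cost of apples:
5 x $3 = $15
Cost of books:
3 x $17 = $51
Add both:
$15 + $51 = $66

$66


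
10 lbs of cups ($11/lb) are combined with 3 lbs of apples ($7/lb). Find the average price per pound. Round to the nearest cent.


Cost of cups:
10 x $11 = $110
Cost of apples:
3 x $7 = $21
Total cost: $110 + $21 = $131
Total weight: 13 lbs
Average: $131 / 13 = $10.0769... ≈ $10.08/lb

$10.08/lb


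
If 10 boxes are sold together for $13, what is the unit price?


Total cost: $13
Number of items: 10
Unit price: $13 / 10 = $1.30

$1.30


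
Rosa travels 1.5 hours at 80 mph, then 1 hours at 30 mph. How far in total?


Leg 1 distance:
80 x 1.5 = 120 miles
Leg 2 distance:
30 x 1 = 30 miles
Total distance:
120 + 30 = 150 miles

150 miles


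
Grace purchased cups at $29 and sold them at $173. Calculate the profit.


Selling price = $173
Cost price = $29
Profit = selling price - cost price:
Profit = $173 - $29 = $144

$144


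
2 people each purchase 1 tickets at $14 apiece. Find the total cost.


Cost per person:
1 x $14 = $14
Group total:
2 x $14 = $28

$28


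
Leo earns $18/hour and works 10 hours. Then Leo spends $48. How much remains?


Calculate earnings:
10 x $18 = $180
Subtract spending:
$180 - $48 = $132

$132


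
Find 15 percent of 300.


Convert percentage to decimal:
15% = 0.15
Multiply:
300 x 0.15 = 45

45


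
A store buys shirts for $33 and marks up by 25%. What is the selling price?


Calculate the markup amount:
25% of $33 = $8.25
Add to cost:
$33 + $8.25 = $41.25

$41.25


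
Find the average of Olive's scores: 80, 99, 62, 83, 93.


Add the scores:
80 + 99 + 62 + 83 + 93 = 417
Divide by the number of tests:
417 / 5 = 83.4

83.4


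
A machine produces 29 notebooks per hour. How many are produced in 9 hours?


Production rate: 29 notebooks per hour
Time: 9 hours
Total: 29 x 9 = 261 notebooks

261 notebooks


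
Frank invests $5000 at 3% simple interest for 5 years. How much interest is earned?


Use the formula I = P x R x T / 100
P x R x T = 5000 x 3 x 5 = 75000
I = 75000 / 100 = $750

$750


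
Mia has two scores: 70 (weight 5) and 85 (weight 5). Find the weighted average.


Weighted sum:
5 x 70 + 5 x 85 = 775
Total weight:
5 + 5 = 10
Weighted average:
775 / 10 = 77.5

77.5


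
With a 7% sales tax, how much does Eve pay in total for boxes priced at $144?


Calculate the tax:
7% of $144 = $10.08
Add tax to price:
$144 + $10.08 = $154.08

$154.08


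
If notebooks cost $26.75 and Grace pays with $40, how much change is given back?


Start with the amount paid:
$40
Subtract the price:
$40 - $26.75 = $13.25

$13.25


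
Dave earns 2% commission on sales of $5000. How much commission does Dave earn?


Convert rate to decimal:
2% = 0.02
Multiply by sales:
$5000 x 0.02 = $100

$100


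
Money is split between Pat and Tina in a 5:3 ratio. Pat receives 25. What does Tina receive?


Find the multiplier:
25 / 5 = 5
Apply to Tina's share:
3 x 5 = 15

15


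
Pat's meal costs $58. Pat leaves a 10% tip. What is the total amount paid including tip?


Calculate the tip:
10% of $58 = $5.80
Add tip to meal cost:
$58 + $5.80 = $63.80

$63.80


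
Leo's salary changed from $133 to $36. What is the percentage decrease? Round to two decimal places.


Find the absolute change:
|36 - 133| = 97
Divide by original and multiply by 100:
97 / 133 x 100 = 72.9323...% ≈ 72.93%

72.93%


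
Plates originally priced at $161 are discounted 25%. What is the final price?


Calculate the discount amount:
25% of $161 = $40.25
Subtract from original:
$161 - $40.25 = $120.75

$120.75


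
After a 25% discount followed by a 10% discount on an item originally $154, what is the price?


First discount:
25% of $154 = $38.50
Price after first discount:
$154 - $38.50 = $115.50
Second discount:
10% of $115.50 = $11.55
Final price:
$115.50 - $11.55 = $103.95

$103.95


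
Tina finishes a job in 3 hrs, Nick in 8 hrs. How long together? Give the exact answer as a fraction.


Tina's rate: 1/3 of the job per hour
Nick's rate: 1/8 of the job per hour
Combined rate: 1/3 + 1/8 = 11/24 per hour
Time = 1 / (11/24) = 24/11 hours (≈ 2.18 hours)

24/11 hours


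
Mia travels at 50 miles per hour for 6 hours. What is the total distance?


Use the formula: distance = speed x time
Speed = 50 mph, Time = 6 hours
50 x 6 = 300 miles

300 miles


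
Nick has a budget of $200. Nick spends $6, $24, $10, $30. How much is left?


Add up expenses:
$6 + $24 + $10 + $30 = $70
Subtract from budget:
$200 - $70 = $130

$130


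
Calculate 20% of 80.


Convert percentage to decimal:
20% = 0.2
Multiply:
80 x 0.2 = 16

16


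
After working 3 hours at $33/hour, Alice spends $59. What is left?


Calculate earnings:
3 x $33 = $99
Subtract spending:
$99 - $59 = $40

$40


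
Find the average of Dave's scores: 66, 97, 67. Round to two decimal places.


Add the scores:
66 + 97 + 67 = 230
Divide by the number of tests:
230 / 3 = 76.6666... ≈ 76.67

76.67


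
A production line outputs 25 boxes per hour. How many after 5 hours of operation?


Production rate: 25 boxes per hour
Time: 5 hours
Total: 25 x 5 = 125 boxes

125 boxes


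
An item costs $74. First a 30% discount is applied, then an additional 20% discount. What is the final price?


First discount:
30% of $74 = $22.20
Price after first discount:
$74 - $22.20 = $51.80
Second discount:
20% of $51.80 = $10.36
Final price:
$51.80 - $10.36 = $41.44

$41.44


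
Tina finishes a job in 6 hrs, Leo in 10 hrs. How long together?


Tina's rate: 1/6 of the job per hour
Leo's rate: 1/10 of the job per hour
Combined rate: 1/6 + 1/10 = 4/15 per hour
Time = 1 / (4/15) = 15/4 = 3.75 hours

3.75 hours


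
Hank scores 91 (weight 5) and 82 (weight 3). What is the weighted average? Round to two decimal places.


Weighted sum:
5 x 91 + 3 x 82 = 701
Total weight:
5 + 3 = 8
Weighted average:
701 / 8 = 87.625 ≈ 87.63

87.63


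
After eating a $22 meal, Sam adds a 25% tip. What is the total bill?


Calculate the tip:
25% of $22 = $5.50
Add tip to meal cost:
$22 + $5.50 = $27.50

$27.50


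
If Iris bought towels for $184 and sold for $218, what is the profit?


Selling price = $218
Cost price = $184
Profit = selling price - cost price:
Profit = $218 - $184 = $34

$34


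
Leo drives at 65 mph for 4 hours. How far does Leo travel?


Use the formula: distance = speed x time
Speed = 65 mph, Time = 4 hours
65 x 4 = 260 miles

260 miles


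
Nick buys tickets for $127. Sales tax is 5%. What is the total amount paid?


Calculate the tax:
5% of $127 = $6.35
Add tax to price:
$127 + $6.35 = $133.35

$133.35


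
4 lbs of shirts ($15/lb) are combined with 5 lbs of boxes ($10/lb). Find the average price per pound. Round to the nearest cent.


Cost of shirts:
4 x $15 = $60
Cost of boxes:
5 x $10 = $50
Total cost: $60 + $50 = $110
Total weight: 9 lbs
Average: $110 / 9 = $12.2222... ≈ $12.22/lb

$12.22/lb


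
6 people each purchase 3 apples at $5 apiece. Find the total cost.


Cost per person:
3 x $5 = $15
Group total:
6 x $15 = $90

$90


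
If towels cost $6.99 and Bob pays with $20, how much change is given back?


Start with the amount paid:
$20
Subtract the price:
$20 - $6.99 = $13.01

$13.01


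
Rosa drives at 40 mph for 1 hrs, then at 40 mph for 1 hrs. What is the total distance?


Leg 1 distance:
40 x 1 = 40 miles
Leg 2 distance:
40 x 1 = 40 miles
Total distance:
40 + 40 = 80 miles

80 miles


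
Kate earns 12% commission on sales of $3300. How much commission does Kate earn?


Convert rate to decimal:
12% = 0.12
Multiply by sales:
$3300 x 0.12 = $396

$396


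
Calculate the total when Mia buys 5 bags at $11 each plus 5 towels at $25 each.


Cost of bags:
5 x $11 = $55
Cost of towels:
5 x $25 = $125
Add both:
$55 + $125 = $180

$180


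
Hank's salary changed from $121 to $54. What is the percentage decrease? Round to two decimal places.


Find the absolute change:
|54 - 121| = 67
Divide by original and multiply by 100:
67 / 121 x 100 = 55.3719...% ≈ 55.37%

55.37%


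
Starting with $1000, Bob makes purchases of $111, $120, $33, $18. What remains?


Add up expenses:
$111 + $120 + $33 + $18 = $282
Subtract from budget:
$1000 - $282 = $718

$718


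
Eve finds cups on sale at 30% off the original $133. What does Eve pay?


Calculate the discount amount:
30% of $133 = $39.90
Subtract from original:
$133 - $39.90 = $93.10

$93.10


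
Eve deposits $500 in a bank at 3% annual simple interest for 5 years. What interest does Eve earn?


Use the formula I = P x R x T / 100
P x R x T = 500 x 3 x 5 = 7500
I = 7500 / 100 = $75

$75


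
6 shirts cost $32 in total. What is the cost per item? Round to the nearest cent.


Total cost: $32
Number of items: 6
Unit price: $32 / 6 = $5.3333... ≈ $5.33

$5.33


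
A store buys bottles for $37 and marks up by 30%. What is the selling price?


Calculate the markup amount:
30% of $37 = $11.10
Add to cost:
$37 + $11.10 = $48.10

$48.10


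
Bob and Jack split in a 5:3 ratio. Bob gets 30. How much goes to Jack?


Find the multiplier:
30 / 5 = 6
Apply to Jack's share:
3 x 6 = 18

18


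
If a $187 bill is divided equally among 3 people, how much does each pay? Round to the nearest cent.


Total bill: $187
Number of people: 3
Each pays: $187 / 3 = $62.3333... ≈ $62.33

$62.33


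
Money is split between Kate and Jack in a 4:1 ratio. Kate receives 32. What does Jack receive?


Find the multiplier:
32 / 4 = 8
Apply to Jack's share:
1 x 8 = 8

8


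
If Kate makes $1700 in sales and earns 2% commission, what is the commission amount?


Convert rate to decimal:
2% = 0.02
Multiply by sales:
$1700 x 0.02 = $34

$34


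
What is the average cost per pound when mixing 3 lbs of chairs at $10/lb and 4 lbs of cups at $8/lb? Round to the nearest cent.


Cost of chairs:
3 x $10 = $30
Cost of cups:
4 x $8 = $32
Total cost: $30 + $32 = $62
Total weight: 7 lbs
Average: $62 / 7 = $8.8571... ≈ $8.86/lb

$8.86/lb


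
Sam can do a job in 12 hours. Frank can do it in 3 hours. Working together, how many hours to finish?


Sam's rate: 1/12 of the job per hour
Frank's rate: 1/3 of the job per hour
Combined rate: 1/12 + 1/3 = 5/12 per hour
Time = 1 / (5/12) = 12/5 = 2.4 hours

2.4 hours


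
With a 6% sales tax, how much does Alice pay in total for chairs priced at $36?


Calculate the tax:
6% of $36 = $2.16
Add tax to price:
$36 + $2.16 = $38.16

$38.16


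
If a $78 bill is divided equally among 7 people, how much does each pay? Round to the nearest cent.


Total bill: $78
Number of people: 7
Each pays: $78 / 7 = $11.1428... ≈ $11.14

$11.14


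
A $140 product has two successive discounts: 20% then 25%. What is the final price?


First discount:
20% of $140 = $28
Price after first discount:
$140 - $28 = $112
Second discount:
25% of $112 = $28
Final price:
$112 - $28 = $84

$84


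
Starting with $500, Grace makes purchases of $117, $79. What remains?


Add up expenses:
$117 + $79 = $196
Subtract from budget:
$500 - $196 = $304

$304


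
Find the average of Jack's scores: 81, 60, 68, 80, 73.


Add the scores:
81 + 60 + 68 + 80 + 73 = 362
Divide by the number of tests:
362 / 5 = 72.4

72.4


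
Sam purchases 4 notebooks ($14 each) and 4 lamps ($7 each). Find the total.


Cost of notebooks:
4 x $14 = $56
Cost of lamps:
4 x $7 = $28
Add both:
$56 + $28 = $84

$84


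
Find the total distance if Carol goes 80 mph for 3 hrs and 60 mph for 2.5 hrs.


Leg 1 distance:
80 x 3 = 240 miles
Leg 2 distance:
60 x 2.5 = 150 miles
Total distance:
240 + 150 = 390 miles

390 miles


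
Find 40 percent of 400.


Convert percentage to decimal:
40% = 0.4
Multiply:
400 x 0.4 = 160

160


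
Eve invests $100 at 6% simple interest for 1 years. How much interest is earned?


Use the formula I = P x R x T / 100
P x R x T = 100 x 6 x 1 = 600
I = 600 / 100 = $6

$6


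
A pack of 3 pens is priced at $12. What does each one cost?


Total cost: $12
Number of items: 3
Unit price: $12 / 3 = $4

$4


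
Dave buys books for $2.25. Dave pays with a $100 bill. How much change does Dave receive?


Start with the amount paid:
$100
Subtract the price:
$100 - $2.25 = $97.75

$97.75


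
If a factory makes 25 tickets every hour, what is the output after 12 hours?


Production rate: 25 tickets per hour
Time: 12 hours
Total: 25 x 12 = 300 tickets

300 tickets


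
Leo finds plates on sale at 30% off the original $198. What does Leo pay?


Calculate the discount amount:
30% of $198 = $59.40
Subtract from original:
$198 - $59.40 = $138.60

$138.60


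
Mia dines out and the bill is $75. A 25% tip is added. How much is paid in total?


Calculate the tip:
25% of $75 = $18.75
Add tip to meal cost:
$75 + $18.75 = $93.75

$93.75


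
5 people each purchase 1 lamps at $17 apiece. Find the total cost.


Cost per person:
1 x $17 = $17
Group total:
5 x $17 = $85

$85


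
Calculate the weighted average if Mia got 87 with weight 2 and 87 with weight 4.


Weighted sum:
2 x 87 + 4 x 87 = 522
Total weight:
2 + 4 = 6
Weighted average:
522 / 6 = 87

87


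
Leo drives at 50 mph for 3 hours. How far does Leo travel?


Use the formula: distance = speed x time
Speed = 50 mph, Time = 3 hours
50 x 3 = 150 miles

150 miles


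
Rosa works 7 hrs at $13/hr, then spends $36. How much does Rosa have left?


Calculate earnings:
7 x $13 = $91
Subtract spending:
$91 - $36 = $55

$55


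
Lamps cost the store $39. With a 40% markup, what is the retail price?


Calculate the markup amount:
40% of $39 = $15.60
Add to cost:
$39 + $15.60 = $54.60

$54.60


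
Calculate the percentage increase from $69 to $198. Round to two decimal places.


Find the absolute change:
|198 - 69| = 129
Divide by original and multiply by 100:
129 / 69 x 100 = 186.9565...% ≈ 186.96%

186.96%


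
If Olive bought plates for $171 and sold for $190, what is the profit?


Selling price = $190
Cost price = $171
Profit = selling price - cost price:
Profit = $190 - $171 = $19

$19


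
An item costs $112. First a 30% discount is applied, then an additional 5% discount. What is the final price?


First discount:
30% of $112 = $33.60
Price after first discount:
$112 - $33.60 = $78.40
Second discount:
5% of $78.40 = $3.92
Final price:
$78.40 - $3.92 = $74.48

$74.48


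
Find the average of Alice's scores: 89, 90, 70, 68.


Add the scores:
89 + 90 + 70 + 68 = 317
Divide by the number of tests:
317 / 4 = 79.25

79.25


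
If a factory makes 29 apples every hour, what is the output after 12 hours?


Production rate: 29 apples per hour
Time: 12 hours
Total: 29 x 12 = 348 apples

348 apples


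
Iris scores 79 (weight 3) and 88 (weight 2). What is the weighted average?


Weighted sum:
3 x 79 + 2 x 88 = 413
Total weight:
3 + 2 = 5
Weighted average:
413 / 5 = 82.6

82.6


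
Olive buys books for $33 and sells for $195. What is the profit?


Selling price = $195
Cost price = $33
Profit = selling price - cost price:
Profit = $195 - $33 = $162

$162


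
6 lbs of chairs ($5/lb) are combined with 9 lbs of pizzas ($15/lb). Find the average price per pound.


Cost of chairs:
6 x $5 = $30
Cost of pizzas:
9 x $15 = $135
Total cost: $30 + $135 = $165
Total weight: 15 lbs
Average: $165 / 15 = $11/lb

$11/lb


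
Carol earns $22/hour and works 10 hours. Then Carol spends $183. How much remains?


Calculate earnings:
10 x $22 = $220
Subtract spending:
$220 - $183 = $37

$37


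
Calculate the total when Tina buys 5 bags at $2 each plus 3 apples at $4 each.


Cost of bags:
5 x $2 = $10
Cost of apples:
3 x $4 = $12
Add both:
$10 + $12 = $22

$22


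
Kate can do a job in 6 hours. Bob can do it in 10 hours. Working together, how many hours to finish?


Kate's rate: 1/6 of the job per hour
Bob's rate: 1/10 of the job per hour
Combined rate: 1/6 + 1/10 = 4/15 per hour
Time = 1 / (4/15) = 15/4 = 3.75 hours

3.75 hours


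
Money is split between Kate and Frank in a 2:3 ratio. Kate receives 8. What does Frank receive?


Find the multiplier:
8 / 2 = 4
Apply to Frank's share:
3 x 4 = 12

12


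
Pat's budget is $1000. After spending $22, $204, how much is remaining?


Add up expenses:
$22 + $204 = $226
Subtract from budget:
$1000 - $226 = $774

$774


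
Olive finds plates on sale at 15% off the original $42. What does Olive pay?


Calculate the discount amount:
15% of $42 = $6.30
Subtract from original:
$42 - $6.30 = $35.70

$35.70


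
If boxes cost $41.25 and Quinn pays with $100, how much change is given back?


Start with the amount paid:
$100
Subtract the price:
$100 - $41.25 = $58.75

$58.75


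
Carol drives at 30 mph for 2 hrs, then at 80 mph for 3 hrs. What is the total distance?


Leg 1 distance:
30 x 2 = 60 miles
Leg 2 distance:
80 x 3 = 240 miles
Total distance:
60 + 240 = 300 miles

300 miles


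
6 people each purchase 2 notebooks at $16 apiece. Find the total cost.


Cost per person:
2 x $16 = $32
Group total:
6 x $32 = $192

$192


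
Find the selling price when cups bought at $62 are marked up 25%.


Calculate the markup amount:
25% of $62 = $15.50
Add to cost:
$62 + $15.50 = $77.50

$77.50


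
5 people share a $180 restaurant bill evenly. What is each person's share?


Total bill: $180
Number of people: 5
Each pays: $180 / 5 = $36

$36


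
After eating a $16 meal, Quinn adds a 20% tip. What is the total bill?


Calculate the tip:
20% of $16 = $3.20
Add tip to meal cost:
$16 + $3.20 = $19.20

$19.20


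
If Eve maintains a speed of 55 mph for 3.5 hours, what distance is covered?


Use the formula: distance = speed x time
Speed = 55 mph, Time = 3.5 hours
55 x 3.5 = 192.5 miles

192.5 miles


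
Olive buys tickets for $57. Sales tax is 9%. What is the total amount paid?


Calculate the tax:
9% of $57 = $5.13
Add tax to price:
$57 + $5.13 = $62.13

$62.13


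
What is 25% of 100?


Convert percentage to decimal:
25% = 0.25
Multiply:
100 x 0.25 = 25

25


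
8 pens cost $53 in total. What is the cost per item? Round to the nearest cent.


Total cost: $53
Number of items: 8
Unit price: $53 / 8 = $6.625 ≈ $6.63

$6.63


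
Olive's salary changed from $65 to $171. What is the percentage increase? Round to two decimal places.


Find the absolute change:
|171 - 65| = 106
Divide by original and multiply by 100:
106 / 65 x 100 = 163.0769...% ≈ 163.08%

163.08%


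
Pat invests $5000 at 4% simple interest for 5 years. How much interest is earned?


Use the formula I = P x R x T / 100
P x R x T = 5000 x 4 x 5 = 100000
I = 100000 / 100 = $1000

$1000


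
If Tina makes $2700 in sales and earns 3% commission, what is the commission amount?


Convert rate to decimal:
3% = 0.03
Multiply by sales:
$2700 x 0.03 = $81

$81


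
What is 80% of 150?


Convert percentage to decimal:
80% = 0.8
Multiply:
150 x 0.8 = 120

120


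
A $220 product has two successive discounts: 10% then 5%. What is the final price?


First discount:
10% of $220 = $22
Price after first discount:
$220 - $22 = $198
Second discount:
5% of $198 = $9.90
Final price:
$198 - $9.90 = $188.10

$188.10


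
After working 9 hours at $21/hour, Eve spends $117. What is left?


Calculate earnings:
9 x $21 = $189
Subtract spending:
$189 - $117 = $72

$72


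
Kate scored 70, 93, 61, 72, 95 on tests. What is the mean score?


Add the scores:
70 + 93 + 61 + 72 + 95 = 391
Divide by the number of tests:
391 / 5 = 78.2

78.2


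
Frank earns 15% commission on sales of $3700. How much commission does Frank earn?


Convert rate to decimal:
15% = 0.15
Multiply by sales:
$3700 x 0.15 = $555

$555


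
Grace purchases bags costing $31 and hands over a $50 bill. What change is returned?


Start with the amount paid:
$50
Subtract the price:
$50 - $31 = $19

$19


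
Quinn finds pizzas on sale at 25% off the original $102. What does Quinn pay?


Calculate the discount amount:
25% of $102 = $25.50
Subtract from original:
$102 - $25.50 = $76.50

$76.50


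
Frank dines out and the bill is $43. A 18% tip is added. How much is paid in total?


Calculate the tip:
18% of $43 = $7.74
Add tip to meal cost:
$43 + $7.74 = $50.74

$50.74


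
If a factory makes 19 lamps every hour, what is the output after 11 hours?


Production rate: 19 lamps per hour
Time: 11 hours
Total: 19 x 11 = 209 lamps

209 lamps


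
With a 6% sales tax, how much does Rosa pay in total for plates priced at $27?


Calculate the tax:
6% of $27 = $1.62
Add tax to price:
$27 + $1.62 = $28.62

$28.62


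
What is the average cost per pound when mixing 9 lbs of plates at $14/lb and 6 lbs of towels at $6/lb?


Cost of plates:
9 x $14 = $126
Cost of towels:
6 x $6 = $36
Total cost: $126 + $36 = $162
Total weight: 15 lbs
Average: $162 / 15 = $10.80/lb

$10.80/lb


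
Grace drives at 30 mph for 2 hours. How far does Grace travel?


Use the formula: distance = speed x time
Speed = 30 mph, Time = 2 hours
30 x 2 = 60 miles

60 miles


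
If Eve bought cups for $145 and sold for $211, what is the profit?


Selling price = $211
Cost price = $145
Profit = selling price - cost price:
Profit = $211 - $145 = $66

$66


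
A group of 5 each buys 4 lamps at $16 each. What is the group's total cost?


Cost per person:
4 x $16 = $64
Group total:
5 x $64 = $320

$320
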